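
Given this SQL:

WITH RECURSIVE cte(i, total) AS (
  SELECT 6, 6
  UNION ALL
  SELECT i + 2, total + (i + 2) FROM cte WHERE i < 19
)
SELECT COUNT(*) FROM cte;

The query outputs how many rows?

Base: i=6, total=6.
Iteration 1: 6 < 19 holds -> i = 6 + 2 = 8, total = 6 + 8 = 14.
Iteration 2: 8 < 19 holds -> i = 8 + 2 = 10, total = 14 + 10 = 24.
Iteration 3: 10 < 19 holds -> i = 10 + 2 = 12, total = 24 + 12 = 36.
Iteration 4: 12 < 19 holds -> i = 12 + 2 = 14, total = 36 + 14 = 50.
Iteration 5: 14 < 19 holds -> i = 14 + 2 = 16, total = 50 + 16 = 66.
Iteration 6: 16 < 19 holds -> i = 16 + 2 = 18, total = 66 + 18 = 84.
Iteration 7: 18 < 19 holds -> i = 18 + 2 = 20, total = 84 + 20 = 104.
Iteration 8: 20 < 19 fails; recursion stops.
Total rows emitted: 8.

8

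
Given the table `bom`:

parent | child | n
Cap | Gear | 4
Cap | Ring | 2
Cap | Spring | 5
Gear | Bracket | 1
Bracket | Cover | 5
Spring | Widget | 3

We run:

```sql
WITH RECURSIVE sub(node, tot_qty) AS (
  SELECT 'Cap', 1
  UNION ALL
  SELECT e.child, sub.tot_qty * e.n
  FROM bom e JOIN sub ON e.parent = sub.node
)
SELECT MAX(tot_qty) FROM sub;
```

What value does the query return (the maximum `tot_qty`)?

Base: (Cap, tot_qty=1).
Iteration 1: components of {Cap} -> Gear = 1*4 = 4, Ring = 1*2 = 2, Spring = 1*5 = 5.
Iteration 2: components of {Gear,Ring,Spring} -> Bracket = 4*1 = 4, Widget = 5*3 = 15.
Iteration 3: components of {Bracket,Widget} -> Cover = 4*5 = 20.
Iteration 4: no further components; recursion stops.
tot_qty values: 1, 4, 2, 5, 4, 15, 20; the maximum is 20.

20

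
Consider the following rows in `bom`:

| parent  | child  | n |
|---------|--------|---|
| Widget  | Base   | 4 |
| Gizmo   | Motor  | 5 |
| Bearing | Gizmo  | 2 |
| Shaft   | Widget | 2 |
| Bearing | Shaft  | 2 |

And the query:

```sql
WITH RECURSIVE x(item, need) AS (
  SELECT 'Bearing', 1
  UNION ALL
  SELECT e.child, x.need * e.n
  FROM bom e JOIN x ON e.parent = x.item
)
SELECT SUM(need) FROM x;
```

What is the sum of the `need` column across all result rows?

35

Base: (Bearing, need=1).
Iteration 1: components of {Bearing} -> Gizmo = 1*2 = 2, Shaft = 1*2 = 2.
Iteration 2: components of {Gizmo,Shaft} -> Motor = 2*5 = 10, Widget = 2*2 = 4.
Iteration 3: components of {Motor,Widget} -> Base = 4*4 = 16.
Iteration 4: no further components; recursion stops.
SUM(need) = 1 + 2 + 2 + 4 + 10 + 16 = 35.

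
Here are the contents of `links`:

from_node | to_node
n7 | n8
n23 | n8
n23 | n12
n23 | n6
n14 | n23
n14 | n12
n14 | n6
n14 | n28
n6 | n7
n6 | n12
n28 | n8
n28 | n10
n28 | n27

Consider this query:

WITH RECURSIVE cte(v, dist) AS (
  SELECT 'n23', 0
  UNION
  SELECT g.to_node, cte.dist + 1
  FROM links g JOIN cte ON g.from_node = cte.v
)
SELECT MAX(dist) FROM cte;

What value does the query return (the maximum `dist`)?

3

Base: (n23, dist=0).
Iteration 1: edges from {n23} -> (n12, dist=1), (n6, dist=1), (n8, dist=1).
Iteration 2: edges from {n12,n6,n8} -> (n12, dist=2), (n7, dist=2).
Iteration 3: edges from {n12,n7} -> (n8, dist=3).
Iteration 4: no outgoing edges from {n8}; recursion stops.
dist values: 0, 1, 1, 1, 2, 2, 3; the maximum is 3.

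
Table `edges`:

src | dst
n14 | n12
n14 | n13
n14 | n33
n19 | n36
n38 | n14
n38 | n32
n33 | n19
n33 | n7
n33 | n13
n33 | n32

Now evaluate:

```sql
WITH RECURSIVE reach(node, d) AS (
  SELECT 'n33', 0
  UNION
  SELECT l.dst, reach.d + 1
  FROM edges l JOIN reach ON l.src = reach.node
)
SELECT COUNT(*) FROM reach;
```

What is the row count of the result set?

Base: (n33, d=0).
Iteration 1: edges from {n33} -> (n13, d=1), (n19, d=1), (n32, d=1), (n7, d=1).
Iteration 2: edges from {n13,n19,n32,n7} -> (n36, d=2).
Iteration 3: no outgoing edges from {n36}; recursion stops.
Total rows emitted: 6.

6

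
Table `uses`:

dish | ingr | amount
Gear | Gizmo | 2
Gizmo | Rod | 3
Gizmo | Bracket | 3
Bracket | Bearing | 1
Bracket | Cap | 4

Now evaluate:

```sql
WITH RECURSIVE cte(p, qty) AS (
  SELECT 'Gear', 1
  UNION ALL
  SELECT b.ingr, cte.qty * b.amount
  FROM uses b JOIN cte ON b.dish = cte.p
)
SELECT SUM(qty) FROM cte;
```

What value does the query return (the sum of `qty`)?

Base: (Gear, qty=1).
Iteration 1: components of {Gear} -> Gizmo = 1*2 = 2.
Iteration 2: components of {Gizmo} -> Bracket = 2*3 = 6, Rod = 2*3 = 6.
Iteration 3: components of {Bracket,Rod} -> Bearing = 6*1 = 6, Cap = 6*4 = 24.
Iteration 4: no further components; recursion stops.
SUM(qty) = 1 + 2 + 6 + 6 + 6 + 24 = 45.

45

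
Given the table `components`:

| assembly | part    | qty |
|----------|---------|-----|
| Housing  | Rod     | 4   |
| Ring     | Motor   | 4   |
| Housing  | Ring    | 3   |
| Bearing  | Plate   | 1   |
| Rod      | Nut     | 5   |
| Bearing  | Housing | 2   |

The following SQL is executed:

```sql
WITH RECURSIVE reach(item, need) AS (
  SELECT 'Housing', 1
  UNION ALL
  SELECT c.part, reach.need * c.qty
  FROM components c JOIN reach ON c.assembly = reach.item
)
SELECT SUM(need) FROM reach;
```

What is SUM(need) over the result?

40

Base: (Housing, need=1).
Iteration 1: components of {Housing} -> Ring = 1*3 = 3, Rod = 1*4 = 4.
Iteration 2: components of {Ring,Rod} -> Motor = 3*4 = 12, Nut = 4*5 = 20.
Iteration 3: no further components; recursion stops.
SUM(need) = 1 + 3 + 4 + 12 + 20 = 40.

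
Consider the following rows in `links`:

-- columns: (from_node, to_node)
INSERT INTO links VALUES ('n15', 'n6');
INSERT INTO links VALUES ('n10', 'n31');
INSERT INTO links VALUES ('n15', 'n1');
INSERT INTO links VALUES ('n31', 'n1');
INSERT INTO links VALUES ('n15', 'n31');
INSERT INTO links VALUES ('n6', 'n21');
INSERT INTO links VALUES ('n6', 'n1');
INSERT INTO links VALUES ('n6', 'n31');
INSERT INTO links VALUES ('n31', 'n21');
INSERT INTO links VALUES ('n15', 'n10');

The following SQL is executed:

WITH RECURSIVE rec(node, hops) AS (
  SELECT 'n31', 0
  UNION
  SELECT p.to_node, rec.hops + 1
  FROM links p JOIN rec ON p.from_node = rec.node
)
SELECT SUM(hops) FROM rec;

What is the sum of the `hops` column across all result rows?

2

Base: (n31, hops=0).
Iteration 1: edges from {n31} -> (n1, hops=1), (n21, hops=1).
Iteration 2: no outgoing edges from {n1,n21}; recursion stops.
SUM(hops) = 0 + 1 + 1 = 2.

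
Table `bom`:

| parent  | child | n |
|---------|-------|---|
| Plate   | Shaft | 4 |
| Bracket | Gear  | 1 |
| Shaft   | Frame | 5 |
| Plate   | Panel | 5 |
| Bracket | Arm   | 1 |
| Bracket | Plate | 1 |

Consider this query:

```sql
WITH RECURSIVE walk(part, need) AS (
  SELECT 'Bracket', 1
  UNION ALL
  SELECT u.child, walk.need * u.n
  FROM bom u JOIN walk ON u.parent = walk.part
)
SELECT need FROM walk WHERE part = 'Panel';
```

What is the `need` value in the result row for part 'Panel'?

Base: (Bracket, need=1).
Iteration 1: components of {Bracket} -> Arm = 1*1 = 1, Gear = 1*1 = 1, Plate = 1*1 = 1.
Iteration 2: components of {Arm,Gear,Plate} -> Panel = 1*5 = 5, Shaft = 1*4 = 4.
Iteration 3: components of {Panel,Shaft} -> Frame = 4*5 = 20.
Iteration 4: no further components; recursion stops.

5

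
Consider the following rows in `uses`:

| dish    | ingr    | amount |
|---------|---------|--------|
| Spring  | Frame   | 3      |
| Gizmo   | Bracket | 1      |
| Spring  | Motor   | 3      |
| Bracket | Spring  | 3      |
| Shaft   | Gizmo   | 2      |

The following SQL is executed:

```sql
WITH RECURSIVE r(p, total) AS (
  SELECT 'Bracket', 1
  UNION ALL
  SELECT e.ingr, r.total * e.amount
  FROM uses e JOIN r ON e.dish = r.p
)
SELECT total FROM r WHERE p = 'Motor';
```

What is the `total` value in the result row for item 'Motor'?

9

Base: (Bracket, total=1).
Iteration 1: components of {Bracket} -> Spring = 1*3 = 3.
Iteration 2: components of {Spring} -> Frame = 3*3 = 9, Motor = 3*3 = 9.
Iteration 3: no further components; recursion stops.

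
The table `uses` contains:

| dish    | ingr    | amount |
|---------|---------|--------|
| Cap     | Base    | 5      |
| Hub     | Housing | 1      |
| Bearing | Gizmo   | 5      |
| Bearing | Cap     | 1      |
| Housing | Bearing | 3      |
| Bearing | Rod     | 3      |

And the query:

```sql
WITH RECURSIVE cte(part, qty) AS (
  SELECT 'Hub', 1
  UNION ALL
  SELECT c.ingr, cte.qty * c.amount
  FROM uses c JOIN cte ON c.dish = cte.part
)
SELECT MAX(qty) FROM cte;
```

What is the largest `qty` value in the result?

15

Base: (Hub, qty=1).
Iteration 1: components of {Hub} -> Housing = 1*1 = 1.
Iteration 2: components of {Housing} -> Bearing = 1*3 = 3.
Iteration 3: components of {Bearing} -> Cap = 3*1 = 3, Gizmo = 3*5 = 15, Rod = 3*3 = 9.
Iteration 4: components of {Cap,Gizmo,Rod} -> Base = 3*5 = 15.
Iteration 5: no further components; recursion stops.
qty values: 1, 1, 3, 3, 15, 9, 15; the maximum is 15.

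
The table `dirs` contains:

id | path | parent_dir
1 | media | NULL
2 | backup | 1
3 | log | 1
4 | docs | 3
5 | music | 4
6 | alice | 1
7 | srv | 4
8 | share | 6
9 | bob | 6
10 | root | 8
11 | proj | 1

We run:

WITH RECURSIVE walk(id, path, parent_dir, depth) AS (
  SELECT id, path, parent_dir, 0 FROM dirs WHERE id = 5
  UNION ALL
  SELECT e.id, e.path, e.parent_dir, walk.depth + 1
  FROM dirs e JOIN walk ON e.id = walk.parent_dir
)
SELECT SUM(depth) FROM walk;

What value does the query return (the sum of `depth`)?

Base: id=5 (music), parent_dir=4, depth 0.
Iteration 1: join on id=4 -> docs (id 4, parent_dir=3, depth 1).
Iteration 2: join on id=3 -> log (id 3, parent_dir=1, depth 2).
Iteration 3: join on id=1 -> media (id 1, parent_dir=NULL, depth 3).
Iteration 4: parent_dir is NULL; no match; recursion stops.
SUM(depth) = 0 + 1 + 2 + 3 = 6.

6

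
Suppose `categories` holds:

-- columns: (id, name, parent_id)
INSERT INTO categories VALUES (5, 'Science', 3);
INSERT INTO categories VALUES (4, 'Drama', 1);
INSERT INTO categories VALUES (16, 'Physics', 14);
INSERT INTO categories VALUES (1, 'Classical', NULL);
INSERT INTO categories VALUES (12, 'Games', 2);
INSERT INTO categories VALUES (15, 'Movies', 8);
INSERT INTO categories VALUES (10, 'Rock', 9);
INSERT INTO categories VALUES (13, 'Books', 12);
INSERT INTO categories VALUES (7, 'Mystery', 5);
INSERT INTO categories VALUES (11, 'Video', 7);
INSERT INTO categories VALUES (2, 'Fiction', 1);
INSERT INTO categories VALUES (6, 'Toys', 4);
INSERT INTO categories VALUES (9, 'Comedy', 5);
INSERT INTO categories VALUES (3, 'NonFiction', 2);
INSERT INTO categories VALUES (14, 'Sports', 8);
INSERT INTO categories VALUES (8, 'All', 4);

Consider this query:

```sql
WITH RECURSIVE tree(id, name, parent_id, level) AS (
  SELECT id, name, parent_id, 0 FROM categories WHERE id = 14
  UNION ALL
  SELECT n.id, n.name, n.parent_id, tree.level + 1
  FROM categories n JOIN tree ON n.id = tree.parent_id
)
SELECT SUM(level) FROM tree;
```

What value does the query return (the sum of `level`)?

Base: id=14 (Sports), parent_id=8, level 0.
Iteration 1: join on id=8 -> All (id 8, parent_id=4, level 1).
Iteration 2: join on id=4 -> Drama (id 4, parent_id=1, level 2).
Iteration 3: join on id=1 -> Classical (id 1, parent_id=NULL, level 3).
Iteration 4: parent_id is NULL; no match; recursion stops.
SUM(level) = 0 + 1 + 2 + 3 = 6.

6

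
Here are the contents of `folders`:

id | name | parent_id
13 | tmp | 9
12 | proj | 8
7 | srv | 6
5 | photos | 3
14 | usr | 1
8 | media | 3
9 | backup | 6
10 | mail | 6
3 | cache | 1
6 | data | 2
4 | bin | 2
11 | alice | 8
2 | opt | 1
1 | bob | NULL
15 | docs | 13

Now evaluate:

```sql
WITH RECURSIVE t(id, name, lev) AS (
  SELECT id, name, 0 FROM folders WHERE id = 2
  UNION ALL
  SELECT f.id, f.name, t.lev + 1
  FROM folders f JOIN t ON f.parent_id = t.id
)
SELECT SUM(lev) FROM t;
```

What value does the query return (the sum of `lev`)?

15

Base: id=2 (opt) at lev 0.
Iteration 1: rows with parent_id in {2} -> bin (id 4, lev 1), data (id 6, lev 1).
Iteration 2: rows with parent_id in {4,6} -> srv (id 7, lev 2), backup (id 9, lev 2), mail (id 10, lev 2).
Iteration 3: rows with parent_id in {7,9,10} -> tmp (id 13, lev 3).
Iteration 4: rows with parent_id in {13} -> docs (id 15, lev 4).
Iteration 5: no rows with parent_id in {15}; recursion stops.
SUM(lev) = 0 + 1 + 1 + 2 + 2 + 2 + 3 + 4 = 15.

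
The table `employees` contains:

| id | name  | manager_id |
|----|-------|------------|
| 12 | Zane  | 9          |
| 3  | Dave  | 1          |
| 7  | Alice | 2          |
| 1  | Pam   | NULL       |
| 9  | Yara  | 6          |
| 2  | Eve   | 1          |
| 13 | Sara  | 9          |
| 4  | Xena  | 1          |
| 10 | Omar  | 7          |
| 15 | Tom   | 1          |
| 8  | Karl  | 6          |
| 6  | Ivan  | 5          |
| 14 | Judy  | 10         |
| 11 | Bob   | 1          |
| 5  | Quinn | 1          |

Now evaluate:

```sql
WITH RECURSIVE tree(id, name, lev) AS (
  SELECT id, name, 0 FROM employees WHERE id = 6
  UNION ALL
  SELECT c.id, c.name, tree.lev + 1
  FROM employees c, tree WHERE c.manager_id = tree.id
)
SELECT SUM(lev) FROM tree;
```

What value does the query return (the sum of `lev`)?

Base: id=6 (Ivan) at lev 0.
Iteration 1: rows with manager_id in {6} -> Karl (id 8, lev 1), Yara (id 9, lev 1).
Iteration 2: rows with manager_id in {8,9} -> Zane (id 12, lev 2), Sara (id 13, lev 2).
Iteration 3: no rows with manager_id in {12,13}; recursion stops.
SUM(lev) = 0 + 1 + 1 + 2 + 2 = 6.

6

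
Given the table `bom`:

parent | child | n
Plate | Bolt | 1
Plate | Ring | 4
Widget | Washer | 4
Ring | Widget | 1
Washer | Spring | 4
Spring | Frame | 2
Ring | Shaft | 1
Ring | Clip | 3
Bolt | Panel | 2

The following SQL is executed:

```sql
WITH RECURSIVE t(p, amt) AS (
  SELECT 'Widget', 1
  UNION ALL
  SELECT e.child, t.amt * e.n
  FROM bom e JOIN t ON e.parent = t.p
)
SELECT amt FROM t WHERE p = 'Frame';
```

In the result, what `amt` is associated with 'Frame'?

Base: (Widget, amt=1).
Iteration 1: components of {Widget} -> Washer = 1*4 = 4.
Iteration 2: components of {Washer} -> Spring = 4*4 = 16.
Iteration 3: components of {Spring} -> Frame = 16*2 = 32.
Iteration 4: no further components; recursion stops.

32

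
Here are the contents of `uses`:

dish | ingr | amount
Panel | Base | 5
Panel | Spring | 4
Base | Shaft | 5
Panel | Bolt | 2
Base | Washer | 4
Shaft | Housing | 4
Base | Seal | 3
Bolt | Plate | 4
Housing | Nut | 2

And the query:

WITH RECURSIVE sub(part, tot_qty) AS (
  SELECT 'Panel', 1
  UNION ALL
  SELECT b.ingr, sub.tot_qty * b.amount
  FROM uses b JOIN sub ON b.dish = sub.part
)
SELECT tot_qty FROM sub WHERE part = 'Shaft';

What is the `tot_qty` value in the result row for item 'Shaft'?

Base: (Panel, tot_qty=1).
Iteration 1: components of {Panel} -> Base = 1*5 = 5, Bolt = 1*2 = 2, Spring = 1*4 = 4.
Iteration 2: components of {Base,Bolt,Spring} -> Plate = 2*4 = 8, Seal = 5*3 = 15, Shaft = 5*5 = 25, Washer = 5*4 = 20.
Iteration 3: components of {Plate,Seal,Shaft,Washer} -> Housing = 25*4 = 100.
Iteration 4: components of {Housing} -> Nut = 100*2 = 200.
Iteration 5: no further components; recursion stops.

25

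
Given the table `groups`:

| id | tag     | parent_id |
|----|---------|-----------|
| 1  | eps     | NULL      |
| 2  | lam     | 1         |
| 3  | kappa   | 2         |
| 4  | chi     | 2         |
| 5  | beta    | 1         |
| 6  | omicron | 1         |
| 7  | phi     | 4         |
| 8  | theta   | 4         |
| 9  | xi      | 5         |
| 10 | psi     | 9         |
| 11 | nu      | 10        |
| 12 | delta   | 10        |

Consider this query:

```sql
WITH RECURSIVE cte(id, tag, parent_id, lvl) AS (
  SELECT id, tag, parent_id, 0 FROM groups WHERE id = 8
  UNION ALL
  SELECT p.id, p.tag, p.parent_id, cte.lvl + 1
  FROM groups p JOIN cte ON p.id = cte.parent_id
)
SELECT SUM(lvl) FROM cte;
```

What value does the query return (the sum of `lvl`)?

6

Base: id=8 (theta), parent_id=4, lvl 0.
Iteration 1: join on id=4 -> chi (id 4, parent_id=2, lvl 1).
Iteration 2: join on id=2 -> lam (id 2, parent_id=1, lvl 2).
Iteration 3: join on id=1 -> eps (id 1, parent_id=NULL, lvl 3).
Iteration 4: parent_id is NULL; no match; recursion stops.
SUM(lvl) = 0 + 1 + 2 + 3 = 6.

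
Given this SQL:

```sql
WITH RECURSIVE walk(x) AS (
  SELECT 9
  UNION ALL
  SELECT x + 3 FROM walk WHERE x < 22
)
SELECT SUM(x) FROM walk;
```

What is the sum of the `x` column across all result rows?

Base: x=9.
Iteration 1: 9 < 22 holds -> x = 9 + 3 = 12.
Iteration 2: 12 < 22 holds -> x = 12 + 3 = 15.
Iteration 3: 15 < 22 holds -> x = 15 + 3 = 18.
Iteration 4: 18 < 22 holds -> x = 18 + 3 = 21.
Iteration 5: 21 < 22 holds -> x = 21 + 3 = 24.
Iteration 6: 24 < 22 fails; recursion stops.
SUM(x) = 9 + 12 + 15 + 18 + 21 + 24 = 99.

99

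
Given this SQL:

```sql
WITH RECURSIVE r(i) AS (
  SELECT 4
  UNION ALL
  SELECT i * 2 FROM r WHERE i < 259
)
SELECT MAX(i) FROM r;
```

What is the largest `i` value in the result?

Base: i=4.
Iteration 1: 4 < 259 holds -> i = 4 * 2 = 8.
Iteration 2: 8 < 259 holds -> i = 8 * 2 = 16.
Iteration 3: 16 < 259 holds -> i = 16 * 2 = 32.
Iteration 4: 32 < 259 holds -> i = 32 * 2 = 64.
Iteration 5: 64 < 259 holds -> i = 64 * 2 = 128.
Iteration 6: 128 < 259 holds -> i = 128 * 2 = 256.
Iteration 7: 256 < 259 holds -> i = 256 * 2 = 512.
Iteration 8: 512 < 259 fails; recursion stops.
i values: 4, 8, 16, 32, 64, 128, 256, 512; the maximum is 512.

512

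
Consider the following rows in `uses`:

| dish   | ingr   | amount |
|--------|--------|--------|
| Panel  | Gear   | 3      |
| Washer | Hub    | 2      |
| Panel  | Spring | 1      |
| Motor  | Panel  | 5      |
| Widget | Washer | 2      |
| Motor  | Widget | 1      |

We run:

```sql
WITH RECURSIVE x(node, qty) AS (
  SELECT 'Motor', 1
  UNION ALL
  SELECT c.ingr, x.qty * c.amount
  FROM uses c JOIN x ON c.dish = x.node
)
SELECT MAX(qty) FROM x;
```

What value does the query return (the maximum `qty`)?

15

Base: (Motor, qty=1).
Iteration 1: components of {Motor} -> Panel = 1*5 = 5, Widget = 1*1 = 1.
Iteration 2: components of {Panel,Widget} -> Gear = 5*3 = 15, Spring = 5*1 = 5, Washer = 1*2 = 2.
Iteration 3: components of {Gear,Spring,Washer} -> Hub = 2*2 = 4.
Iteration 4: no further components; recursion stops.
qty values: 1, 1, 5, 2, 15, 5, 4; the maximum is 15.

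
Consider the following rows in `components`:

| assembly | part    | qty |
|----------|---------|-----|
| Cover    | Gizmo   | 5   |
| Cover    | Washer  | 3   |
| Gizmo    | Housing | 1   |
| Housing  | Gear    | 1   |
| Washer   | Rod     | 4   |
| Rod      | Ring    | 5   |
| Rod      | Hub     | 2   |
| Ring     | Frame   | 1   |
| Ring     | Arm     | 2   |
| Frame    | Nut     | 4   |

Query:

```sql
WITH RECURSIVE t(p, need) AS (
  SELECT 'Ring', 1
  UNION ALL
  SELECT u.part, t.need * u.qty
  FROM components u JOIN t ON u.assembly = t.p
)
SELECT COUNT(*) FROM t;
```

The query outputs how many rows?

4

Base: (Ring, need=1).
Iteration 1: components of {Ring} -> Arm = 1*2 = 2, Frame = 1*1 = 1.
Iteration 2: components of {Arm,Frame} -> Nut = 1*4 = 4.
Iteration 3: no further components; recursion stops.
Total rows emitted: 4.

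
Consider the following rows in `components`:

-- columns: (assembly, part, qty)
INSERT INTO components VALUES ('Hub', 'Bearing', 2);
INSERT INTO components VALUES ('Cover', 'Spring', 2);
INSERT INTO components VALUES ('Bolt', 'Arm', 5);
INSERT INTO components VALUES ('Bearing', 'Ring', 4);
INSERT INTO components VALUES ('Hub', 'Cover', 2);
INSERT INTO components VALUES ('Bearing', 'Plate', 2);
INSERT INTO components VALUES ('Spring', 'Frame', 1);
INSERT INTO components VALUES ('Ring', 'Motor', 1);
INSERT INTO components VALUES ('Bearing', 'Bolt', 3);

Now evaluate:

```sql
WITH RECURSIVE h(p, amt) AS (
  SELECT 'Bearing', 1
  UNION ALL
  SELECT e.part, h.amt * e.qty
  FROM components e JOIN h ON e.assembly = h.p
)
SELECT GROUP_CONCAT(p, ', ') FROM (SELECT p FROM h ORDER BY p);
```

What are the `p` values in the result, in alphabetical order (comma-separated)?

Arm, Bearing, Bolt, Motor, Plate, Ring

Base: (Bearing, amt=1).
Iteration 1: components of {Bearing} -> Bolt = 1*3 = 3, Plate = 1*2 = 2, Ring = 1*4 = 4.
Iteration 2: components of {Bolt,Plate,Ring} -> Arm = 3*5 = 15, Motor = 4*1 = 4.
Iteration 3: no further components; recursion stops.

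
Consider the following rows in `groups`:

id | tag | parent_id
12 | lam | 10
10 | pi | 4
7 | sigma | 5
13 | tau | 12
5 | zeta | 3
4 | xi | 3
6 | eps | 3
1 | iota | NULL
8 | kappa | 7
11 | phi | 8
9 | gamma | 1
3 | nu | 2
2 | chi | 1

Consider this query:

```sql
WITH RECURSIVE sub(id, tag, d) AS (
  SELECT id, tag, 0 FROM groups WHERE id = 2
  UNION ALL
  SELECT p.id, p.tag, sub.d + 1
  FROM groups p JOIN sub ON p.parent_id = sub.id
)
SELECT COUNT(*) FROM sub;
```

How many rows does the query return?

Base: id=2 (chi) at d 0.
Iteration 1: rows with parent_id in {2} -> nu (id 3, d 1).
Iteration 2: rows with parent_id in {3} -> xi (id 4, d 2), zeta (id 5, d 2), eps (id 6, d 2).
Iteration 3: rows with parent_id in {4,5,6} -> sigma (id 7, d 3), pi (id 10, d 3).
Iteration 4: rows with parent_id in {7,10} -> kappa (id 8, d 4), lam (id 12, d 4).
Iteration 5: rows with parent_id in {8,12} -> phi (id 11, d 5), tau (id 13, d 5).
Iteration 6: no rows with parent_id in {11,13}; recursion stops.
Total rows emitted: 11.

11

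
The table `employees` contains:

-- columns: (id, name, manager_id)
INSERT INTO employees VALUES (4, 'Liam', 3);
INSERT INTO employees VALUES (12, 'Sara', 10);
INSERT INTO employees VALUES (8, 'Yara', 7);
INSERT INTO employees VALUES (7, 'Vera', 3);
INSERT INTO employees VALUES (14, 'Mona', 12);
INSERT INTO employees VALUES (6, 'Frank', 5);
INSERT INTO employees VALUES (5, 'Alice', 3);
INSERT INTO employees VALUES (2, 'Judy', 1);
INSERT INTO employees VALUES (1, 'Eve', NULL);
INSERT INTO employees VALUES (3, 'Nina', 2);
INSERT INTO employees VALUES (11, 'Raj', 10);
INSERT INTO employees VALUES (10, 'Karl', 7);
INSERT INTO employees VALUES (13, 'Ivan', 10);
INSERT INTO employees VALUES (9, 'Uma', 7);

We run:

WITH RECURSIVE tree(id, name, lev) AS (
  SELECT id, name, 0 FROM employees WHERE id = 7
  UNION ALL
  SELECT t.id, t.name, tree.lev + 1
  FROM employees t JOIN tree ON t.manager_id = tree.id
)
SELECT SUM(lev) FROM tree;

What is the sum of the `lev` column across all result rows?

Base: id=7 (Vera) at lev 0.
Iteration 1: rows with manager_id in {7} -> Yara (id 8, lev 1), Uma (id 9, lev 1), Karl (id 10, lev 1).
Iteration 2: rows with manager_id in {8,9,10} -> Raj (id 11, lev 2), Sara (id 12, lev 2), Ivan (id 13, lev 2).
Iteration 3: rows with manager_id in {11,12,13} -> Mona (id 14, lev 3).
Iteration 4: no rows with manager_id in {14}; recursion stops.
SUM(lev) = 0 + 1 + 1 + 1 + 2 + 2 + 2 + 3 = 12.

12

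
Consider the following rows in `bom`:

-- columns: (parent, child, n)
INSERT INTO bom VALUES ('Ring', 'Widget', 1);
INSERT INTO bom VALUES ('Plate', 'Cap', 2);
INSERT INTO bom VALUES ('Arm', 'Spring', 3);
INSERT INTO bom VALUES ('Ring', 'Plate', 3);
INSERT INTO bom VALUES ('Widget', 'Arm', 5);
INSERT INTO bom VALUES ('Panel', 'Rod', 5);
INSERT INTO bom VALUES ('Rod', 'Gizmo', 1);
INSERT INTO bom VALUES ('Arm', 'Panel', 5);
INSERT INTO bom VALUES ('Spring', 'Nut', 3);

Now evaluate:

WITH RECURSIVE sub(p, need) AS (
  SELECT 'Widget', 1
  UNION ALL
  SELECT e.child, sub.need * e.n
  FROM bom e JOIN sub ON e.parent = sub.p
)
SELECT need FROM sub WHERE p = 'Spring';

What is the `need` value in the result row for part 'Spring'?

Base: (Widget, need=1).
Iteration 1: components of {Widget} -> Arm = 1*5 = 5.
Iteration 2: components of {Arm} -> Panel = 5*5 = 25, Spring = 5*3 = 15.
Iteration 3: components of {Panel,Spring} -> Nut = 15*3 = 45, Rod = 25*5 = 125.
Iteration 4: components of {Nut,Rod} -> Gizmo = 125*1 = 125.
Iteration 5: no further components; recursion stops.

15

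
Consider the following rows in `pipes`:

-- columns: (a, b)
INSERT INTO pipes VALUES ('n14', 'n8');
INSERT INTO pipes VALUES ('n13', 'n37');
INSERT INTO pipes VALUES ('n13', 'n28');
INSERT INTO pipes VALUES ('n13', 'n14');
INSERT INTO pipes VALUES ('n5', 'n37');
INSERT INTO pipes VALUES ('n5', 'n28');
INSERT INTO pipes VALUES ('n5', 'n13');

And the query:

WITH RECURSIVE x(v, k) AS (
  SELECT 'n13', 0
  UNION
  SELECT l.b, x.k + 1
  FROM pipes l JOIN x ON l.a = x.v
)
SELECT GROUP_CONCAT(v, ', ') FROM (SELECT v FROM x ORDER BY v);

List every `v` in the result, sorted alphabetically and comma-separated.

n13, n14, n28, n37, n8

Base: (n13, k=0).
Iteration 1: edges from {n13} -> (n14, k=1), (n28, k=1), (n37, k=1).
Iteration 2: edges from {n14,n28,n37} -> (n8, k=2).
Iteration 3: no outgoing edges from {n8}; recursion stops.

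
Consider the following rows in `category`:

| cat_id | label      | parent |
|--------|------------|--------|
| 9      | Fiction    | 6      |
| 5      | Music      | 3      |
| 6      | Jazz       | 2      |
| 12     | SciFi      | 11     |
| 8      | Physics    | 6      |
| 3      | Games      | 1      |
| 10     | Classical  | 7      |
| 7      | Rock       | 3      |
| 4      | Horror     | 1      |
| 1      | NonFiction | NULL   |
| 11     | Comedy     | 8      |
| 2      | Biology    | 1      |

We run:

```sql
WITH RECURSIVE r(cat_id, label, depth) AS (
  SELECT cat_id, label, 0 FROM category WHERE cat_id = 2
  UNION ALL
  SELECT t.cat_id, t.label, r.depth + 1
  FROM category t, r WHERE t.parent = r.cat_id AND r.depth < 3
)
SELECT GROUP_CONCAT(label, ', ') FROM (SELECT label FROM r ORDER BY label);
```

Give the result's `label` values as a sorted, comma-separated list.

Base: cat_id=2 (Biology) at depth 0.
Iteration 1: rows with parent in {2} -> Jazz (id 6, depth 1).
Iteration 2: rows with parent in {6} -> Physics (id 8, depth 2), Fiction (id 9, depth 2).
Iteration 3: rows with parent in {8,9} -> Comedy (id 11, depth 3).
Iteration 4: depth < 3 fails for all current rows; recursion stops.

Biology, Comedy, Fiction, Jazz, Physics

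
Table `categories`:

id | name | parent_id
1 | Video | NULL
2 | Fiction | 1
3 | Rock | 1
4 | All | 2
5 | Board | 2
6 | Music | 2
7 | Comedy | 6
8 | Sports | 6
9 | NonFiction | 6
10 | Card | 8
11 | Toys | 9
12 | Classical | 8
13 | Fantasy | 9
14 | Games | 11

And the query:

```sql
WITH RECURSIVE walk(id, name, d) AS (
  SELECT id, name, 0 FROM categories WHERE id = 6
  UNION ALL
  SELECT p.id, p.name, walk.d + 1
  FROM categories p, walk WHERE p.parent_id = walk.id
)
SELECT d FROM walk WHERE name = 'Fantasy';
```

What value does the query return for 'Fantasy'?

2

Base: id=6 (Music) at d 0.
Iteration 1: rows with parent_id in {6} -> Comedy (id 7, d 1), Sports (id 8, d 1), NonFiction (id 9, d 1).
Iteration 2: rows with parent_id in {7,8,9} -> Card (id 10, d 2), Toys (id 11, d 2), Classical (id 12, d 2), Fantasy (id 13, d 2).
Iteration 3: rows with parent_id in {10,11,12,13} -> Games (id 14, d 3).
Iteration 4: no rows with parent_id in {14}; recursion stops.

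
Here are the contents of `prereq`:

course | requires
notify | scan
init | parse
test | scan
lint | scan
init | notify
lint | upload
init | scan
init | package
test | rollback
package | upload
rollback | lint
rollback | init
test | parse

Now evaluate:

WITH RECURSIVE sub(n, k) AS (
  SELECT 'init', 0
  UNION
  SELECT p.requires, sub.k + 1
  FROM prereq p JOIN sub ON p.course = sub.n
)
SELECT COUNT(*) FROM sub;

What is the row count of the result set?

Base: (init, k=0).
Iteration 1: edges from {init} -> (notify, k=1), (package, k=1), (parse, k=1), (scan, k=1).
Iteration 2: edges from {notify,package,parse,scan} -> (scan, k=2), (upload, k=2).
Iteration 3: no outgoing edges from {scan,upload}; recursion stops.
Total rows emitted: 7.

7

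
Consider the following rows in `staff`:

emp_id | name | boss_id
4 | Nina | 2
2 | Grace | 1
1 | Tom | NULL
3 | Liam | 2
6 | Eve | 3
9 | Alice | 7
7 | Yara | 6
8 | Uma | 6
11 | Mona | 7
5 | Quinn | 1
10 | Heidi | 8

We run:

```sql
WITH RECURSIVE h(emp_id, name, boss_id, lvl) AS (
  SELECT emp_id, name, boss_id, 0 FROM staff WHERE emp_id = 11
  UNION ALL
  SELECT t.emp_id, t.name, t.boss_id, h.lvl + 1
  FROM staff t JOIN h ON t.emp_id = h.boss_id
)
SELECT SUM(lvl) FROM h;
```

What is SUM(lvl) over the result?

15

Base: emp_id=11 (Mona), boss_id=7, lvl 0.
Iteration 1: join on emp_id=7 -> Yara (id 7, boss_id=6, lvl 1).
Iteration 2: join on emp_id=6 -> Eve (id 6, boss_id=3, lvl 2).
Iteration 3: join on emp_id=3 -> Liam (id 3, boss_id=2, lvl 3).
Iteration 4: join on emp_id=2 -> Grace (id 2, boss_id=1, lvl 4).
Iteration 5: join on emp_id=1 -> Tom (id 1, boss_id=NULL, lvl 5).
Iteration 6: boss_id is NULL; no match; recursion stops.
SUM(lvl) = 0 + 1 + 2 + 3 + 4 + 5 = 15.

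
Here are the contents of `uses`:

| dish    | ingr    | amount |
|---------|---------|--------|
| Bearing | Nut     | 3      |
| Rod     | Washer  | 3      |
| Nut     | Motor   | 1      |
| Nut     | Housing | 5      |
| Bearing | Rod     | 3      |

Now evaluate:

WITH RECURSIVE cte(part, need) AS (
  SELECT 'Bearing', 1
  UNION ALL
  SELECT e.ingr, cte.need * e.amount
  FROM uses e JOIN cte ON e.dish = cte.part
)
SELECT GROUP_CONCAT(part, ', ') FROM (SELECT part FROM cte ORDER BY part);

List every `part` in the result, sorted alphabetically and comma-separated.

Bearing, Housing, Motor, Nut, Rod, Washer

Base: (Bearing, need=1).
Iteration 1: components of {Bearing} -> Nut = 1*3 = 3, Rod = 1*3 = 3.
Iteration 2: components of {Nut,Rod} -> Housing = 3*5 = 15, Motor = 3*1 = 3, Washer = 3*3 = 9.
Iteration 3: no further components; recursion stops.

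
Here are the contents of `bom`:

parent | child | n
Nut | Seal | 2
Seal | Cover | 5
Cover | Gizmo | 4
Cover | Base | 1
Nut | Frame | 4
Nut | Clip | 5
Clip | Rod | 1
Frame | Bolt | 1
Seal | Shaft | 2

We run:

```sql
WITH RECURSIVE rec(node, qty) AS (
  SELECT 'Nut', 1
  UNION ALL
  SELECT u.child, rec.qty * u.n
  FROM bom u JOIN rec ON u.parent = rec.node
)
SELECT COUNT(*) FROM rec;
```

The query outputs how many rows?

Base: (Nut, qty=1).
Iteration 1: components of {Nut} -> Clip = 1*5 = 5, Frame = 1*4 = 4, Seal = 1*2 = 2.
Iteration 2: components of {Clip,Frame,Seal} -> Bolt = 4*1 = 4, Cover = 2*5 = 10, Rod = 5*1 = 5, Shaft = 2*2 = 4.
Iteration 3: components of {Bolt,Cover,Rod,Shaft} -> Base = 10*1 = 10, Gizmo = 10*4 = 40.
Iteration 4: no further components; recursion stops.
Total rows emitted: 10.

10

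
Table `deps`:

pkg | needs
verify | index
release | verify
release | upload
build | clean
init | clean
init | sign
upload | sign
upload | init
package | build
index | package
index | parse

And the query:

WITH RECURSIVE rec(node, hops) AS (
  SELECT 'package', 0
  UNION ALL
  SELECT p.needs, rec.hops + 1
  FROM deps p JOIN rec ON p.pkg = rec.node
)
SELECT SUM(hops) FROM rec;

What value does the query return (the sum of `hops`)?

3

Base: (package, hops=0).
Iteration 1: edges from {package} -> (build, hops=1).
Iteration 2: edges from {build} -> (clean, hops=2).
Iteration 3: no outgoing edges from {clean}; recursion stops.
SUM(hops) = 0 + 1 + 2 = 3.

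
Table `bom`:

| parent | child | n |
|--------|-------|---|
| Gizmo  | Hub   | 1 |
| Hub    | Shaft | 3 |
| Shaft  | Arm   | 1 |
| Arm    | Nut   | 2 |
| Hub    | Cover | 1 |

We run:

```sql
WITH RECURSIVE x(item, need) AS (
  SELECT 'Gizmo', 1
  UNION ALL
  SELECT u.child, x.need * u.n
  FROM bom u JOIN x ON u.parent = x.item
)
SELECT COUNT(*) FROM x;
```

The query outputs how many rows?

Base: (Gizmo, need=1).
Iteration 1: components of {Gizmo} -> Hub = 1*1 = 1.
Iteration 2: components of {Hub} -> Cover = 1*1 = 1, Shaft = 1*3 = 3.
Iteration 3: components of {Cover,Shaft} -> Arm = 3*1 = 3.
Iteration 4: components of {Arm} -> Nut = 3*2 = 6.
Iteration 5: no further components; recursion stops.
Total rows emitted: 6.

6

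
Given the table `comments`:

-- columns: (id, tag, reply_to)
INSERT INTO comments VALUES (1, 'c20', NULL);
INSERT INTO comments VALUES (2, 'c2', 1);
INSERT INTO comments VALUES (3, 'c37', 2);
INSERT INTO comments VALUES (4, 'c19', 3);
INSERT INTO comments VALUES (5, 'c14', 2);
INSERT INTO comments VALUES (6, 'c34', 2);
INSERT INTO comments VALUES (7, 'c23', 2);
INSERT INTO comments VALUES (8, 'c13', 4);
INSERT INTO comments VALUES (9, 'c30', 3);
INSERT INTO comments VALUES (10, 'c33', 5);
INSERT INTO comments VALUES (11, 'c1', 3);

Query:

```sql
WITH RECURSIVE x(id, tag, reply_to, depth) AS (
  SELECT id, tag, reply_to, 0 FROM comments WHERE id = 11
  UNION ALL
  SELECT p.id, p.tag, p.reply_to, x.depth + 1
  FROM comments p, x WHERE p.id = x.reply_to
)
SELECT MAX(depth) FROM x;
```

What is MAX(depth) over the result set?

Base: id=11 (c1), reply_to=3, depth 0.
Iteration 1: join on id=3 -> c37 (id 3, reply_to=2, depth 1).
Iteration 2: join on id=2 -> c2 (id 2, reply_to=1, depth 2).
Iteration 3: join on id=1 -> c20 (id 1, reply_to=NULL, depth 3).
Iteration 4: reply_to is NULL; no match; recursion stops.
depth values: 0, 1, 2, 3; the maximum is 3.

3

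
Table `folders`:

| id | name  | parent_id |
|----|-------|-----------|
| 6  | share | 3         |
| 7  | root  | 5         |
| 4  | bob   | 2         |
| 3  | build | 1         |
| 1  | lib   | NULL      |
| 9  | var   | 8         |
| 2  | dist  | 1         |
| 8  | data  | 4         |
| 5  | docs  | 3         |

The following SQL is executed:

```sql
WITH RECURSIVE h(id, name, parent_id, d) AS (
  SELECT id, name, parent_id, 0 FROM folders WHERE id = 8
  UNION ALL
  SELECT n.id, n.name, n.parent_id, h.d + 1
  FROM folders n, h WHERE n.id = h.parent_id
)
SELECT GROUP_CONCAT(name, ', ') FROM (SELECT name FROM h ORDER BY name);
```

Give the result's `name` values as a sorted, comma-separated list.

Base: id=8 (data), parent_id=4, d 0.
Iteration 1: join on id=4 -> bob (id 4, parent_id=2, d 1).
Iteration 2: join on id=2 -> dist (id 2, parent_id=1, d 2).
Iteration 3: join on id=1 -> lib (id 1, parent_id=NULL, d 3).
Iteration 4: parent_id is NULL; no match; recursion stops.

bob, data, dist, lib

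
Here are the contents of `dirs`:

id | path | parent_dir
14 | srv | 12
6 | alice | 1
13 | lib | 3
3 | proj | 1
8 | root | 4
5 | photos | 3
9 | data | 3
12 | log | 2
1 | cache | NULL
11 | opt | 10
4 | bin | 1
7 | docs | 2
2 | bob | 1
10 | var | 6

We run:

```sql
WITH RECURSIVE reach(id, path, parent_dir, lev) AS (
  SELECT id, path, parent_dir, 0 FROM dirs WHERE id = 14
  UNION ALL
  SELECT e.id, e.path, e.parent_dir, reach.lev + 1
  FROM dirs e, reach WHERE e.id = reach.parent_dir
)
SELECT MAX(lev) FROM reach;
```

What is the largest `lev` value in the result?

3

Base: id=14 (srv), parent_dir=12, lev 0.
Iteration 1: join on id=12 -> log (id 12, parent_dir=2, lev 1).
Iteration 2: join on id=2 -> bob (id 2, parent_dir=1, lev 2).
Iteration 3: join on id=1 -> cache (id 1, parent_dir=NULL, lev 3).
Iteration 4: parent_dir is NULL; no match; recursion stops.
lev values: 0, 1, 2, 3; the maximum is 3.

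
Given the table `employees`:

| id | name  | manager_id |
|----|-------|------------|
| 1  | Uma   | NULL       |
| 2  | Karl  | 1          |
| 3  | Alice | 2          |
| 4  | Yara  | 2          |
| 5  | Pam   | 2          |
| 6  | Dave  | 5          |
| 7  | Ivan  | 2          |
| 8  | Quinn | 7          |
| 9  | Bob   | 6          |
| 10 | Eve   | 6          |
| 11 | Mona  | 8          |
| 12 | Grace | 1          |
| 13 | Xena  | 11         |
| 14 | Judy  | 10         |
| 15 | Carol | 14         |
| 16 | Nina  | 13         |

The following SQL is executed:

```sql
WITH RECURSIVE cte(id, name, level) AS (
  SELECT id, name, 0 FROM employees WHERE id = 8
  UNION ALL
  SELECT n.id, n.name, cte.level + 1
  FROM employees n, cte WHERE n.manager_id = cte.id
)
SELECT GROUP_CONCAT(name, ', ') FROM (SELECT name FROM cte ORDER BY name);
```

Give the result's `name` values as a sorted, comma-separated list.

Base: id=8 (Quinn) at level 0.
Iteration 1: rows with manager_id in {8} -> Mona (id 11, level 1).
Iteration 2: rows with manager_id in {11} -> Xena (id 13, level 2).
Iteration 3: rows with manager_id in {13} -> Nina (id 16, level 3).
Iteration 4: no rows with manager_id in {16}; recursion stops.

Mona, Nina, Quinn, Xena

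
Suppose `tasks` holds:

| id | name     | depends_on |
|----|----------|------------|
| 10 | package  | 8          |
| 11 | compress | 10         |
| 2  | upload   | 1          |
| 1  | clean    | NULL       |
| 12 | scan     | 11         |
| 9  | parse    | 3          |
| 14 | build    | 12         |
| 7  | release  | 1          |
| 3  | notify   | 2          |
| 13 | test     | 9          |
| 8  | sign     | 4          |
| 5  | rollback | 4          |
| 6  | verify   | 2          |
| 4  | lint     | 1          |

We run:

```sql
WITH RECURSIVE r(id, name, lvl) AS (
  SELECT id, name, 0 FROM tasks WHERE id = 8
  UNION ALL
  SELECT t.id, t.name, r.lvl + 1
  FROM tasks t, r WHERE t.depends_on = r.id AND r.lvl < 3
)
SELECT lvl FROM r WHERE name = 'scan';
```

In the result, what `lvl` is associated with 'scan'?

Base: id=8 (sign) at lvl 0.
Iteration 1: rows with depends_on in {8} -> package (id 10, lvl 1).
Iteration 2: rows with depends_on in {10} -> compress (id 11, lvl 2).
Iteration 3: rows with depends_on in {11} -> scan (id 12, lvl 3).
Iteration 4: lvl < 3 fails for all current rows; recursion stops.

3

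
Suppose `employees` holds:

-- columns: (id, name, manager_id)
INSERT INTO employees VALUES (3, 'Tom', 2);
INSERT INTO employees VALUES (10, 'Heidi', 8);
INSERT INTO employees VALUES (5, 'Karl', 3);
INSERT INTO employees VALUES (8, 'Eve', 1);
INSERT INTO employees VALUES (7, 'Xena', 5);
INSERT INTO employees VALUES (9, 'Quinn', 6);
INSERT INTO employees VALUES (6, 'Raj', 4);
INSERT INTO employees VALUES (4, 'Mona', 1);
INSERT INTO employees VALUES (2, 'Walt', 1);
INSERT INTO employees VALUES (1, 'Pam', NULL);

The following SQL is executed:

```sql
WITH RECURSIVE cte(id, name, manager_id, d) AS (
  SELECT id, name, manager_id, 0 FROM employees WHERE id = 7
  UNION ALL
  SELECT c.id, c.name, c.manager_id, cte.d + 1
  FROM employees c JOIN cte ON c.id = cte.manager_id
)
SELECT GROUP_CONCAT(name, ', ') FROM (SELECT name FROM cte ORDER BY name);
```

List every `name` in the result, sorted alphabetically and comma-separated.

Karl, Pam, Tom, Walt, Xena

Base: id=7 (Xena), manager_id=5, d 0.
Iteration 1: join on id=5 -> Karl (id 5, manager_id=3, d 1).
Iteration 2: join on id=3 -> Tom (id 3, manager_id=2, d 2).
Iteration 3: join on id=2 -> Walt (id 2, manager_id=1, d 3).
Iteration 4: join on id=1 -> Pam (id 1, manager_id=NULL, d 4).
Iteration 5: manager_id is NULL; no match; recursion stops.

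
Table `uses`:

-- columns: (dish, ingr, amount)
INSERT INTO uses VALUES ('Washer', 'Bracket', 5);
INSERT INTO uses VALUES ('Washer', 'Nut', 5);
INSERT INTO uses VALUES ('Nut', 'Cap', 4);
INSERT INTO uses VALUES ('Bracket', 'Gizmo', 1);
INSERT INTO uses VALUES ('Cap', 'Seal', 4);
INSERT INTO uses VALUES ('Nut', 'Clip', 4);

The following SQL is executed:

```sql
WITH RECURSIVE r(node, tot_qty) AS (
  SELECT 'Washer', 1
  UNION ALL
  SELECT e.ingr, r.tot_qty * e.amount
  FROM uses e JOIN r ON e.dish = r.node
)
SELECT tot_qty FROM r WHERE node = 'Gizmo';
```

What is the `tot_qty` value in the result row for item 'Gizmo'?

Base: (Washer, tot_qty=1).
Iteration 1: components of {Washer} -> Bracket = 1*5 = 5, Nut = 1*5 = 5.
Iteration 2: components of {Bracket,Nut} -> Cap = 5*4 = 20, Clip = 5*4 = 20, Gizmo = 5*1 = 5.
Iteration 3: components of {Cap,Clip,Gizmo} -> Seal = 20*4 = 80.
Iteration 4: no further components; recursion stops.

5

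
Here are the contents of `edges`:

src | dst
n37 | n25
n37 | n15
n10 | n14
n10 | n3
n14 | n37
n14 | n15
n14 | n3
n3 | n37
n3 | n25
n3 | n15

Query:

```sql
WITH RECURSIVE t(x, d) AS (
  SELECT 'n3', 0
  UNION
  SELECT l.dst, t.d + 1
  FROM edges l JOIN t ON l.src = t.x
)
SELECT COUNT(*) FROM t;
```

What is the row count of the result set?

Base: (n3, d=0).
Iteration 1: edges from {n3} -> (n15, d=1), (n25, d=1), (n37, d=1).
Iteration 2: edges from {n15,n25,n37} -> (n15, d=2), (n25, d=2).
Iteration 3: no outgoing edges from {n15,n25}; recursion stops.
Total rows emitted: 6.

6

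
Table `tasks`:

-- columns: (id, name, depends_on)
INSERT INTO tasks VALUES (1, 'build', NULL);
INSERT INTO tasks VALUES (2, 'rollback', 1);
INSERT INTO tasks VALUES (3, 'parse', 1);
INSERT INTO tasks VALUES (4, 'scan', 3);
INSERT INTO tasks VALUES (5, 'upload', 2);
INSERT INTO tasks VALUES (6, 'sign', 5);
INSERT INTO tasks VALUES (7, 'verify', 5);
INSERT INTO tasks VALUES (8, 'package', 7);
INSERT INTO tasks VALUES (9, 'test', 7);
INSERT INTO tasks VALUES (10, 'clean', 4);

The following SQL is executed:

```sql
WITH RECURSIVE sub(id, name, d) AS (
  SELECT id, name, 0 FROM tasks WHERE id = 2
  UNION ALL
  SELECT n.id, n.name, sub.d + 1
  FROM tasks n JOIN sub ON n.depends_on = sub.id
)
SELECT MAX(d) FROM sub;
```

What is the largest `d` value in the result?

Base: id=2 (rollback) at d 0.
Iteration 1: rows with depends_on in {2} -> upload (id 5, d 1).
Iteration 2: rows with depends_on in {5} -> sign (id 6, d 2), verify (id 7, d 2).
Iteration 3: rows with depends_on in {6,7} -> package (id 8, d 3), test (id 9, d 3).
Iteration 4: no rows with depends_on in {8,9}; recursion stops.
d values: 0, 1, 2, 2, 3, 3; the maximum is 3.

3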